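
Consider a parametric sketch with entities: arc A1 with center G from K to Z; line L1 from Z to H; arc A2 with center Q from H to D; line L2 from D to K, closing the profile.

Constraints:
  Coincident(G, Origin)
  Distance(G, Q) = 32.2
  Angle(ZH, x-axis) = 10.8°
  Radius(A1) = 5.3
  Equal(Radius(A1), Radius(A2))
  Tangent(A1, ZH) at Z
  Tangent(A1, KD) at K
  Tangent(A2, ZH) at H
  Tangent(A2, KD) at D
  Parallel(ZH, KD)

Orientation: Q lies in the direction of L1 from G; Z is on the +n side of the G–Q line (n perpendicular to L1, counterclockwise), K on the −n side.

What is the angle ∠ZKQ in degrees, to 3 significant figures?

80.7°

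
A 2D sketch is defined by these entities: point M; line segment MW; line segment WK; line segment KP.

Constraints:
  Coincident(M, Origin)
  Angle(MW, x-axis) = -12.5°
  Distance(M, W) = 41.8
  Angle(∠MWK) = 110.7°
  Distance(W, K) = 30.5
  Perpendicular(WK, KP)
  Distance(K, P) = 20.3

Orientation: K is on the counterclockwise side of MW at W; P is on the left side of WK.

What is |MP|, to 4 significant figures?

49.02

M is at the origin; MW runs at -12.5° with length 41.8, so W = 41.8·(cos -12.5°, sin -12.5°) = (40.81, -9.047). ∠MWK = 110.7°, so WK runs at -12.5° + (180° − 110.7°) = 56.80° from the x-axis; with |WK| = 30.5, K = W + 30.5·(cos 56.80°, sin 56.80°) = (57.51, 16.47). WK is perpendicular to KP; with |KP| = 20.3 on the left of WK, P = K + 20.3·(-0.8368, 0.5476) = (40.52, 27.59). Then |MP| = |P − M| = 49.02.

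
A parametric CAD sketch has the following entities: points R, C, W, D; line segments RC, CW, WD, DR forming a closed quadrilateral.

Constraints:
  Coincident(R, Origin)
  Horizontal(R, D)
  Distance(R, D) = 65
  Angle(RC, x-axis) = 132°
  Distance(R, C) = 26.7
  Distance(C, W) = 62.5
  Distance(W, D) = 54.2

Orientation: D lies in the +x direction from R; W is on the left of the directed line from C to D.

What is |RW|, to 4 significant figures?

60.80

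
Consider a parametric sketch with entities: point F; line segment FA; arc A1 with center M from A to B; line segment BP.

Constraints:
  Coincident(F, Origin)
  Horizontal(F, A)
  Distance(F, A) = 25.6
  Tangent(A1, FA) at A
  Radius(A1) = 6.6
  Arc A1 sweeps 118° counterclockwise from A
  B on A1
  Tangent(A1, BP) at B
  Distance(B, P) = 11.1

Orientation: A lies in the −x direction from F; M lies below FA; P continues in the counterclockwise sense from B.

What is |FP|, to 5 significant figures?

32.673

On A1, A sits at bearing 90° from M; a 118° counterclockwise sweep puts B at bearing 208°, so B = M + 6.6·(cos 208°, sin 208°) = (-31.427, -9.6985). The tangent condition forces MB to be normal to BP, so BP runs along (−sin 208°, cos 208°); with |BP| = 11.1, P = (-26.216, -19.499). Then |FP| = |P − F| = 32.673.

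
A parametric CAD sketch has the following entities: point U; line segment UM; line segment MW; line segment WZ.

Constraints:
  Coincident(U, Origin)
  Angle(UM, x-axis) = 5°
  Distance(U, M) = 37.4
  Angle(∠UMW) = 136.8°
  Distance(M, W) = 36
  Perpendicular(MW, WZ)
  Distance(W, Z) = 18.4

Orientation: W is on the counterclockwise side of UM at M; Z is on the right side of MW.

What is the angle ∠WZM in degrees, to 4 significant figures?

62.93°

U is at the origin; UM runs at 5.0° with length 37.4, so M = 37.4·(cos 5.0°, sin 5.0°) = (37.26, 3.260). ∠UMW = 136.8°, so MW runs at 5.0° + (180° − 136.8°) = 48.20° from the x-axis; with |MW| = 36.0, W = M + 36.0·(cos 48.20°, sin 48.20°) = (61.25, 30.10). MW is perpendicular to WZ; with |WZ| = 18.4 on the right of MW, Z = W + 18.4·(0.7455, -0.6665) = (74.97, 17.83). Then cos ∠WZM = ZW·ZM / (|ZW||ZM|), giving 62.93°.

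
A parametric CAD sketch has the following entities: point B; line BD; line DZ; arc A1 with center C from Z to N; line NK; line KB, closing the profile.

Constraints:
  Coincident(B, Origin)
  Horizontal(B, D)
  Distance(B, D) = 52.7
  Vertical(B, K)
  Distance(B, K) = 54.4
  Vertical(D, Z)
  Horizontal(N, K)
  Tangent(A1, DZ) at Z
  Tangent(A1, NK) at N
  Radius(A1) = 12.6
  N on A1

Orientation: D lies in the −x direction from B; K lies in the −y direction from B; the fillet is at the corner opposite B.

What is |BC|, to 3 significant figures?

57.9

B is at the origin; BD is horizontal with |BD| = 52.7 and D on the −x side, so D = (-52.7, 0.00). BK is vertical with |BK| = 54.4 and K on the −y side, so K = (0.00, -54.4). The virtual corner opposite B is at (-52.7, -54.4). The tangent condition forces CZ to be normal to DZ and A1 meets NK tangentially, so CN is at right angles to NK, with radius 12.6, so the center C sits 12.6 in from both sides at C = (-40.1, -41.8). Then |BC| = |C − B| = 57.9.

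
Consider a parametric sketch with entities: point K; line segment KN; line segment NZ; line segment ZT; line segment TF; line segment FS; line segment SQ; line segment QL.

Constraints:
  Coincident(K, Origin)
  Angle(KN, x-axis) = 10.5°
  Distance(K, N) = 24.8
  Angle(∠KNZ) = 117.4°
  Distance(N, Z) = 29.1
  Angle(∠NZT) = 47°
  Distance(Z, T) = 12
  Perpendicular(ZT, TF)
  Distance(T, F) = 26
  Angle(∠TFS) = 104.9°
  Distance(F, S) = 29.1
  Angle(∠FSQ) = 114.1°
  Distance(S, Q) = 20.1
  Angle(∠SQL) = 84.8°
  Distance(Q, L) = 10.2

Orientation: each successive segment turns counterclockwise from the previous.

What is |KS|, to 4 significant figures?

62.76

K is at the origin; KN runs at 10.5° with length 24.8, so N = (24.38, 4.519). ∠KNZ = 117.4° gives NZ at 73.10° from the x-axis; with |NZ| = 29.1, Z = (32.84, 32.36). ∠NZT = 47.0° gives ZT at -153.9° from the x-axis; with |ZT| = 12.0, T = (22.07, 27.08). ZT ⟂ TF, so TF runs at -63.90°; with |TF| = 26.0, F = (33.51, 3.735). ∠TFS = 104.9° gives FS at 11.20° from the x-axis; with |FS| = 29.1, S = (62.05, 9.387). Then |KS| = |S − K| = 62.76.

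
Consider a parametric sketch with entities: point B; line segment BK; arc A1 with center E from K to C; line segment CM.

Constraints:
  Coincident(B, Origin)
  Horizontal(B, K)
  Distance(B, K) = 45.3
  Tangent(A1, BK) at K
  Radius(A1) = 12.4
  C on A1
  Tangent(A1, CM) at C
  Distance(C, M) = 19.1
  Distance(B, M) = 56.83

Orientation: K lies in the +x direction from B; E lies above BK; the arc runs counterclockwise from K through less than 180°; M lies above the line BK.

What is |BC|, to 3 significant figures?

58.8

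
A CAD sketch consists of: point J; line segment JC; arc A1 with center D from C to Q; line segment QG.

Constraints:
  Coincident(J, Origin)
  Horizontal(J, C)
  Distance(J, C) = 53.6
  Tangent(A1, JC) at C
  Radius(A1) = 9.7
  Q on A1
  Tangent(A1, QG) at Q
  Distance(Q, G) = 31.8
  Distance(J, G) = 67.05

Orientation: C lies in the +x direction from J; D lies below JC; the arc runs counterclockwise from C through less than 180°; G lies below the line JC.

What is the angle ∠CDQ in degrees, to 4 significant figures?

103.4°

Checks: |DQ| = 9.700 ✓; ∠(DQ, QG) = 90.00° ✓; |QG| = 31.80 ✓; |JG| = 67.05 ✓.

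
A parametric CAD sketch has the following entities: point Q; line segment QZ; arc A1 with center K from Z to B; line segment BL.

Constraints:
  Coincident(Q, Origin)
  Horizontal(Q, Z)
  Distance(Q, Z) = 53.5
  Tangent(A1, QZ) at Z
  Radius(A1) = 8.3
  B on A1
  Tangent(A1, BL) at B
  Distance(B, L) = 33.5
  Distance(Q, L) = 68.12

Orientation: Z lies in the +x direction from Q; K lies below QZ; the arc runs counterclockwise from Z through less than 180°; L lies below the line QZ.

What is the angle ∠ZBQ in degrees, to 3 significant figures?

116°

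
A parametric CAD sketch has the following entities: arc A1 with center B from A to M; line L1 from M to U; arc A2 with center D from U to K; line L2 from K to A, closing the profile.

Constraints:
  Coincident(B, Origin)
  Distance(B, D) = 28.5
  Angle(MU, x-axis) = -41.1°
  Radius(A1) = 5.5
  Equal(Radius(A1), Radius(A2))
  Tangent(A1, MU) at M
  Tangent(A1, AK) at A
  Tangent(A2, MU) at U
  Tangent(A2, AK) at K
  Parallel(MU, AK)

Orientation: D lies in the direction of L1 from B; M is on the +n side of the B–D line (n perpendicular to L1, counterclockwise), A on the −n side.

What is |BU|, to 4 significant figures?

29.03

The slot axis is L1's direction at -41.1°, so u = (cos -41.1°, sin -41.1°) = (0.7536, -0.6574) and n = (−sin -41.1°, cos -41.1°) = (0.6574, 0.7536). B is at the origin and D lies 28.5 along u from B, so D = 28.5·u = (21.48, -18.74). Tangency of A1 to both parallel lines with radius 5.5 puts M and A at B ± 5.5·n: M = (3.616, 4.145), A = (-3.616, -4.145). Equal radii place U and K the same way about D: U = D + 5.5·n = (25.09, -14.59), K = D − 5.5·n = (17.86, -22.88). Then |BU| = |U − B| = 29.03.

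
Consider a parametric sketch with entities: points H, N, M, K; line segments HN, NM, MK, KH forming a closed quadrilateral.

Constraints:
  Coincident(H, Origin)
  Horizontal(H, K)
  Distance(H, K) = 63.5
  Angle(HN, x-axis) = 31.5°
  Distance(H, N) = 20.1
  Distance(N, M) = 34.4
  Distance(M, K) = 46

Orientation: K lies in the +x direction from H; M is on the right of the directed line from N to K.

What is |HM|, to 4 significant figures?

33.27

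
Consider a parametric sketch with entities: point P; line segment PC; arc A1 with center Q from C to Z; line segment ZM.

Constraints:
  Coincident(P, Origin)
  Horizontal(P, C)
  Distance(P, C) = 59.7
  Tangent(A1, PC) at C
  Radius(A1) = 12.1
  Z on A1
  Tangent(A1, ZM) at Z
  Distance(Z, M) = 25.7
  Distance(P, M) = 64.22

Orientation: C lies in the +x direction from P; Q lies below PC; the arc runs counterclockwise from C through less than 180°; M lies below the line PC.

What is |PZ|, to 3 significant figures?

49.6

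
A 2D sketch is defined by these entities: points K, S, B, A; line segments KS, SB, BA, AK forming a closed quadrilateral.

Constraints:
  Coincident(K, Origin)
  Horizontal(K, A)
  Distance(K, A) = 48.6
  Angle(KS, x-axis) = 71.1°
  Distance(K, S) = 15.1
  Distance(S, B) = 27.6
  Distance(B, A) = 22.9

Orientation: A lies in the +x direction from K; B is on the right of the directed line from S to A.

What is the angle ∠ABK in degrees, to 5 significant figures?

163.41°

Checks: |SB| = 27.60 ✓; |BA| = 22.90 ✓.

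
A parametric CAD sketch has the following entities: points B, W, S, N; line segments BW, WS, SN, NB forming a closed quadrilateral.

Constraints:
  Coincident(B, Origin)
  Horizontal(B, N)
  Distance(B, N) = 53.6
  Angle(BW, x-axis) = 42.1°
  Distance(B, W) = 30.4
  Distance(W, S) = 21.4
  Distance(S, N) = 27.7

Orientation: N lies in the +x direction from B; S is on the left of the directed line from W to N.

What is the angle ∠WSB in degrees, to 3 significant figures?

16.3°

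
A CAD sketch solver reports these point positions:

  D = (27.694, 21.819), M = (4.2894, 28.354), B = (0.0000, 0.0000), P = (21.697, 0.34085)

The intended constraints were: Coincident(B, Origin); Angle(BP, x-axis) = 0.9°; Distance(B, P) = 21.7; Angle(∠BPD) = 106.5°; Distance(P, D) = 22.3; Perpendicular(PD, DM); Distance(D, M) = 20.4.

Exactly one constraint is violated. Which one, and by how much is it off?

Distance(D, M) = 20.4 — off by 3.90.

B = (0.00, 0.00) ✓; BP at 0.9000° ✓; |BP| = 21.70 ✓; ∠BPD = 106.5° ✓; |PD| = 22.30 ✓; ∠(PD, DM) = 90.00° ✓; |DM| = 24.30 ✗.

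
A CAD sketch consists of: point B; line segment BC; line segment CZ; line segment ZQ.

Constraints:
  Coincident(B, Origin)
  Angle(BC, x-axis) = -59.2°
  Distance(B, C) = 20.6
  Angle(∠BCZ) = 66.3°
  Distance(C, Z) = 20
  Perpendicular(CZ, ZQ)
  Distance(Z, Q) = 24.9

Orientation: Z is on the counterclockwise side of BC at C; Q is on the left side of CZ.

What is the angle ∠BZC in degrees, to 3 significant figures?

58.1°

B is at the origin; BC runs at -59.2° with length 20.6, so C = 20.6·(cos -59.2°, sin -59.2°) = (10.5, -17.7). ∠BCZ = 66.3°, so CZ runs at -59.2° + (180° − 66.3°) = 54.5° from the x-axis; with |CZ| = 20.0, Z = C + 20.0·(cos 54.5°, sin 54.5°) = (22.2, -1.41). Then cos ∠BZC = ZB·ZC / (|ZB||ZC|), giving 58.1°.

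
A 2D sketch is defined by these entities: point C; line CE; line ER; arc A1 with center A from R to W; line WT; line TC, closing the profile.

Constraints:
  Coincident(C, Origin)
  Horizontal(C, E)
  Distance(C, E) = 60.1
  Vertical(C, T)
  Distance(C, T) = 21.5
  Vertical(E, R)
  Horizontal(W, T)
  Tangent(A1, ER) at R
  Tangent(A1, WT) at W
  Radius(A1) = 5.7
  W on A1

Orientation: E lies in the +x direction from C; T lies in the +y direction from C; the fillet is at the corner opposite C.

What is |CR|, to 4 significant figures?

62.14

The virtual corner opposite C is at (60.10, 21.50). The tangent condition forces AR to be normal to ER and tangency of A1 to WT means the radius AW is perpendicular to WT, with radius 5.7, so the center A sits 5.7 in from both sides at A = (54.40, 15.80). That places the tangent points at R = (60.10, 15.80) on ER and W = (54.40, 21.50) on WT. Then |CR| = |R − C| = 62.14.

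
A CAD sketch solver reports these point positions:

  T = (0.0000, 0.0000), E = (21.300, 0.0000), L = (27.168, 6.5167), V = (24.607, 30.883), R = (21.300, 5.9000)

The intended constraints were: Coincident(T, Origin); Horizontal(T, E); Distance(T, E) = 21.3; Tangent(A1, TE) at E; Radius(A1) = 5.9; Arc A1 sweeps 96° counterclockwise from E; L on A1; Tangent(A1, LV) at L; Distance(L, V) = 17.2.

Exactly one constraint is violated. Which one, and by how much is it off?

Distance(L, V) = 17.2 — off by 7.30.

T = (0.00, 0.00) ✓; T.y = 0.00, E.y = 0.00 ✓; |TE| = 21.30 ✓; ∠(RE, ET) = 90.00° ✓; |RE| = 5.900 ✓; bearing(R→L) − bearing(R→E) = 96.00° ✓; |RL| = 5.900 ✓; ∠(RL, LV) = 90.00° ✓; |LV| = 24.50 ✗.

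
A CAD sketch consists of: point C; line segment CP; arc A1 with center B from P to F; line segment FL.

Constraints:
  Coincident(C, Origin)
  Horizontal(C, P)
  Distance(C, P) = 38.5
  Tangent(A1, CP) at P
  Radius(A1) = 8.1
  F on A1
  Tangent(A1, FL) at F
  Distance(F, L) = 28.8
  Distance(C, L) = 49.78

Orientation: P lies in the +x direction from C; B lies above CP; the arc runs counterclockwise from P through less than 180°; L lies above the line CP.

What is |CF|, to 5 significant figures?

47.218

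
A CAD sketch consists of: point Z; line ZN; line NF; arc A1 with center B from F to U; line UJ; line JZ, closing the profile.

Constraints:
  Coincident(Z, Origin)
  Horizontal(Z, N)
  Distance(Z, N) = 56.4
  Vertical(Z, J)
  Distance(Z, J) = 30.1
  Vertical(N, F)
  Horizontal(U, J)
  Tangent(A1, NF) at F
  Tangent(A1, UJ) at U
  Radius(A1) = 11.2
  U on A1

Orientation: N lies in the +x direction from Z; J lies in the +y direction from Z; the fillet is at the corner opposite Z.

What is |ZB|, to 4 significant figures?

48.99

Z is at the origin; Z and N share the same y with |ZN| = 56.4 and N on the +x side, so N = (56.40, 0.000). Z and J share the same x with |ZJ| = 30.1 and J on the +y side, so J = (0.000, 30.10). The virtual corner opposite Z is at (56.40, 30.10). The tangent condition forces BF to be normal to NF and A1 meets UJ tangentially, so BU is at right angles to UJ, with radius 11.2, so the center B sits 11.2 in from both sides at B = (45.20, 18.90). Then |ZB| = |B − Z| = 48.99.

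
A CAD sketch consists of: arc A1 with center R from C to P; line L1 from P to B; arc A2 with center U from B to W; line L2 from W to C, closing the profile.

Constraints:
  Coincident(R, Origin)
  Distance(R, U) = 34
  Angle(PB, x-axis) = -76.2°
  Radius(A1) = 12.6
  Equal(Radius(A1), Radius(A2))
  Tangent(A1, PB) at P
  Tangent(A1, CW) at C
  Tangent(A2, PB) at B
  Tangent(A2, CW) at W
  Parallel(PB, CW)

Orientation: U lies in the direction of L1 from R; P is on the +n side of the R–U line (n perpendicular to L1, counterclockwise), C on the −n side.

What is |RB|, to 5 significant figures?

36.260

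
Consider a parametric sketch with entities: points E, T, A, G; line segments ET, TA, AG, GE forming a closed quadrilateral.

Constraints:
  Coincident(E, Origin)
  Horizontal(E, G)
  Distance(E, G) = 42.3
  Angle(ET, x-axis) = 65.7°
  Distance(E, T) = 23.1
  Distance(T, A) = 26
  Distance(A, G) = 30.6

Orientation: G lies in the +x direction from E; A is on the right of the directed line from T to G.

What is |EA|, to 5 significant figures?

13.007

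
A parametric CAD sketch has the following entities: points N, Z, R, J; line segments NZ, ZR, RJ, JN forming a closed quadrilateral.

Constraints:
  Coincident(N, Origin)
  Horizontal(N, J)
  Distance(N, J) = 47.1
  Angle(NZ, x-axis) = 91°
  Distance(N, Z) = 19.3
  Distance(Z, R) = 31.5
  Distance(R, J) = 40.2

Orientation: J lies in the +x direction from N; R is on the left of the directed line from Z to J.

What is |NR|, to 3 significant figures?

44.1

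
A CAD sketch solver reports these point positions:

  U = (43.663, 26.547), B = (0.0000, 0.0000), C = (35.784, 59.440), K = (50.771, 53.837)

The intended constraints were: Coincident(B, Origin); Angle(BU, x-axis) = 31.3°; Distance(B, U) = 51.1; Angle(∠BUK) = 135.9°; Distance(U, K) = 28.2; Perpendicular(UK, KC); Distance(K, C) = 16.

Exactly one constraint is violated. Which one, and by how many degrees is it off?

Perpendicular(UK, KC) — off by 5.90°.

B = (0.00, 0.00) ✓; BU at 31.30° ✓; |BU| = 51.10 ✓; ∠BUK = 135.9° ✓; |UK| = 28.20 ✓; ∠(UK, KC) = 84.10° ✗; |KC| = 16.00 ✓.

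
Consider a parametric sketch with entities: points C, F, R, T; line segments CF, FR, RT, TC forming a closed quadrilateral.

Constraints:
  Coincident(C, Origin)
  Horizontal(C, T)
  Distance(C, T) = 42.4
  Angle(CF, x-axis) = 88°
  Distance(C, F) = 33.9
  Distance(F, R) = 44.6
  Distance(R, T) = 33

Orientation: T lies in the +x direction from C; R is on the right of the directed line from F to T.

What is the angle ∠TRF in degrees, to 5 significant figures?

85.489°

C is at the origin; CT is horizontal with |CT| = 42.4 and T in +x, so T = (42.4, 0). CF runs at 88.0° with |CF| = 33.9, so F = (1.1831, 33.879). R is determined by |FR| = 44.6 and |RT| = 33.0 together: it lies at the intersection of circle(F, 44.6) and circle(T, 33.0). With |FT| = 53.354, the foot of the radical line on FT is 35.113 from F and the perpendicular offset is √(44.6² − 35.113²) = 27.500. Taking the right-of-FT solution: R = (10.846, -9.6613).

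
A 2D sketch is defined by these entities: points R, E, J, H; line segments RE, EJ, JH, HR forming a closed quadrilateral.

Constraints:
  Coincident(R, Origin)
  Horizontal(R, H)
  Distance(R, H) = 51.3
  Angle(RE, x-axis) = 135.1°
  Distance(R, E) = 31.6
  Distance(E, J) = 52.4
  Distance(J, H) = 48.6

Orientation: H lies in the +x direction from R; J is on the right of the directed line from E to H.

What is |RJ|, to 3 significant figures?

22.1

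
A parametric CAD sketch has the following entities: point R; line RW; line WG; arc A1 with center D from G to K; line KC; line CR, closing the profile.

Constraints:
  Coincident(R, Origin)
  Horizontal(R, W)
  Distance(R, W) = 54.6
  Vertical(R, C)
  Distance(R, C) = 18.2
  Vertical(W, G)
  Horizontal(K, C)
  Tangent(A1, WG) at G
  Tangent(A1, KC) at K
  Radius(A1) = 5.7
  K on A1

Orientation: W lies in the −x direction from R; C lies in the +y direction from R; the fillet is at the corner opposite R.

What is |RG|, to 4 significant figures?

56.01

R is at the origin; RW is horizontal with |RW| = 54.6 and W on the −x side, so W = (-54.60, 0.000). R and C share the same x with |RC| = 18.2 and C on the +y side, so C = (0.000, 18.20). The virtual corner opposite R is at (-54.60, 18.20). The tangent condition forces DG to be normal to WG and tangency of A1 to KC means the radius DK is perpendicular to KC, with radius 5.7, so the center D sits 5.7 in from both sides at D = (-48.90, 12.50). That places the tangent points at G = (-54.60, 12.50) on WG and K = (-48.90, 18.20) on KC. Then |RG| = |G − R| = 56.01.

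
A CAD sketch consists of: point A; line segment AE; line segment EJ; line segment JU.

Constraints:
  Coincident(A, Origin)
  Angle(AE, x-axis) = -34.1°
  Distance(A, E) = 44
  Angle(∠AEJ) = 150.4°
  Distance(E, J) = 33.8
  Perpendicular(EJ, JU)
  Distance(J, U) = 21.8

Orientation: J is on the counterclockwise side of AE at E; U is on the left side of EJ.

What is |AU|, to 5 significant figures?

72.058

∠AEJ = 150.4°, so EJ runs at -34.1° + (180° − 150.4°) = -4.5000° from the x-axis; with |EJ| = 33.8, J = E + 33.8·(cos -4.5000°, sin -4.5000°) = (70.130, -27.320). EJ ⟂ JU; with |JU| = 21.8 on the left of EJ, U = J + 21.8·(0.078459, 0.99692) = (71.841, -5.5872). Then |AU| = |U − A| = 72.058.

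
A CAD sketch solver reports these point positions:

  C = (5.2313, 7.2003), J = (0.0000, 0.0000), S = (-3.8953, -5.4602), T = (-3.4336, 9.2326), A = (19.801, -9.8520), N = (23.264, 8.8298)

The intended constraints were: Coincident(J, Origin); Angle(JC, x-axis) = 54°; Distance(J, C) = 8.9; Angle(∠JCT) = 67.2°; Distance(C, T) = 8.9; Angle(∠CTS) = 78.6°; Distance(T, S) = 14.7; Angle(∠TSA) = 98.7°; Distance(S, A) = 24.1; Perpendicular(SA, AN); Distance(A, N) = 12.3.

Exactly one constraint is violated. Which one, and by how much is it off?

Distance(A, N) = 12.3 — off by 6.70.

J = (0.00, 0.00) ✓; JC at 54.00° ✓; |JC| = 8.900 ✓; ∠JCT = 67.20° ✓; |CT| = 8.900 ✓; ∠CTS = 78.60° ✓; |TS| = 14.70 ✓; ∠TSA = 98.70° ✓; |SA| = 24.10 ✓; ∠(SA, AN) = 90.00° ✓; |AN| = 19.00 ✗.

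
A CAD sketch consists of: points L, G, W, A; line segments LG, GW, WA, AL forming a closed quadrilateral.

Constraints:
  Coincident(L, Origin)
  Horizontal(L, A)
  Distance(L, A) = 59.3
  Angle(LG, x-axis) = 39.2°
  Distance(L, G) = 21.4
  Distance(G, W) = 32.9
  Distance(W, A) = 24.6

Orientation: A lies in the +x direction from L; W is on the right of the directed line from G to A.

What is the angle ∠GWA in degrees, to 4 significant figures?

101.4°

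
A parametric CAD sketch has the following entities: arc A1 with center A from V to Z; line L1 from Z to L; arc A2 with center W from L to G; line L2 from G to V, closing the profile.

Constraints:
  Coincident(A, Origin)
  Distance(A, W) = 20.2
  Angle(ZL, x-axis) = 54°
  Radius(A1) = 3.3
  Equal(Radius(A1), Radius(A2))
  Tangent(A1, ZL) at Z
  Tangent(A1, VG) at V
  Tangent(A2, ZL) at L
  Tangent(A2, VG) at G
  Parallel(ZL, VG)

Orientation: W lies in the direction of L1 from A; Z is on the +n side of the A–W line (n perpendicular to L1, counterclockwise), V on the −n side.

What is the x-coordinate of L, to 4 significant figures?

9.204

The slot axis is L1's direction at 54.0°, so u = (cos 54.0°, sin 54.0°) = (0.5878, 0.8090) and n = (−sin 54.0°, cos 54.0°) = (-0.8090, 0.5878). A is at the origin and W lies 20.2 along u from A, so W = 20.2·u = (11.87, 16.34). Tangency of A1 to both parallel lines with radius 3.3 puts Z and V at A ± 3.3·n: Z = (-2.670, 1.940), V = (2.670, -1.940). Equal radii place L and G the same way about W: L = W + 3.3·n = (9.204, 18.28), G = W − 3.3·n = (14.54, 14.40). So L.x = 9.204.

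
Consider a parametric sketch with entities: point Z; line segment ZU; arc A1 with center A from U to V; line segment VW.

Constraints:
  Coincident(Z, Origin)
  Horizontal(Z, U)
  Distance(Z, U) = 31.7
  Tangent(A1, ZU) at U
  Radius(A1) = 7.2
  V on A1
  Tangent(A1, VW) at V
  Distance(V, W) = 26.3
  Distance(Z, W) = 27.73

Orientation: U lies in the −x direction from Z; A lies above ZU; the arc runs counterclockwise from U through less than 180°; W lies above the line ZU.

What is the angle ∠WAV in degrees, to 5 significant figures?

74.690°

Checks: |AV| = 7.200 ✓; ∠(AV, VW) = 90.00° ✓; |VW| = 26.30 ✓; |ZW| = 27.73 ✓.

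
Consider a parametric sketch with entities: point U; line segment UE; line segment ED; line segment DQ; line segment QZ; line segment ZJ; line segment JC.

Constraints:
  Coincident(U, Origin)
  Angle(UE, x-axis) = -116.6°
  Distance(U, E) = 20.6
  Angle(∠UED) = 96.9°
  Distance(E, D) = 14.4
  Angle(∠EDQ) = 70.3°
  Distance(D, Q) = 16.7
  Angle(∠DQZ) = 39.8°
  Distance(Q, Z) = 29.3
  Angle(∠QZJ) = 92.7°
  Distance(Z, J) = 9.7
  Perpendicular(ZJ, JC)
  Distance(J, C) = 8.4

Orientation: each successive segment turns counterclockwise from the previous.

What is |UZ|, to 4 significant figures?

32.27

U is at the origin; UE runs at -116.6° with length 20.6, so E = (-9.224, -18.42). ∠UED = 96.9° gives ED at -33.50° from the x-axis; with |ED| = 14.4, D = (2.784, -26.37). ∠EDQ = 70.3° gives DQ at 76.20° from the x-axis; with |DQ| = 16.7, Q = (6.768, -10.15). ∠DQZ = 39.8° gives QZ at -143.6° from the x-axis; with |QZ| = 29.3, Z = (-16.82, -27.54). Then |UZ| = |Z − U| = 32.27.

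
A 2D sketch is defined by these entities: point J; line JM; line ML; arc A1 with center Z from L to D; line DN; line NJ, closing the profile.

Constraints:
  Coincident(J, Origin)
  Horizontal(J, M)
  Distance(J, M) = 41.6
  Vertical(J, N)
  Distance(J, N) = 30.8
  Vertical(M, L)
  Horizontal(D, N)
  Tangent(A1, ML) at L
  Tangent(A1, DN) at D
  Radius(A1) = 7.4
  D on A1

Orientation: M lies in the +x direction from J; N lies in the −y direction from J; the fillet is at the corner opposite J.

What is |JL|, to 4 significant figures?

47.73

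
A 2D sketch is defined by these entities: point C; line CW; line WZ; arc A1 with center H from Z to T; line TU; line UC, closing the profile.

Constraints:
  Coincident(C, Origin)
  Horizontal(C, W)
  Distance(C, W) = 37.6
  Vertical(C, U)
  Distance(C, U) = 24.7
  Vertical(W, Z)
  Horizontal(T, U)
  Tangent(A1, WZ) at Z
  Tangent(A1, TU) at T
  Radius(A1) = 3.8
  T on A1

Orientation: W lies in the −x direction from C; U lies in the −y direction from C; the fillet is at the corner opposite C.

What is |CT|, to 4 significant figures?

41.86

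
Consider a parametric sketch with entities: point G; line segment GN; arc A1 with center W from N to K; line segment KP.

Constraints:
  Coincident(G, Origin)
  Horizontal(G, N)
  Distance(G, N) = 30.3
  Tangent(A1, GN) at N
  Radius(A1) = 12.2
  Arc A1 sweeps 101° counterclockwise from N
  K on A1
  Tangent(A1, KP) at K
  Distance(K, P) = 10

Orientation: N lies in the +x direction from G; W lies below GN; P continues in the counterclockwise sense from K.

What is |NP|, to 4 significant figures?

26.34

G is at the origin; G and N share the same y with |GN| = 30.3 and N on the +x side, so N = (30.30, 0.000). The tangent condition forces WN to be normal to GN, so W = N + (0, -12.2) = (30.30, -12.20). On A1, N sits at bearing 90° from W; a 101° counterclockwise sweep puts K at bearing 191°, so K = W + 12.2·(cos 191°, sin 191°) = (18.32, -14.53). A1 meets KP tangentially, so WK is at right angles to KP, so KP runs along (−sin 191°, cos 191°); with |KP| = 10.0, P = (20.23, -24.34). Then |NP| = |P − N| = 26.34.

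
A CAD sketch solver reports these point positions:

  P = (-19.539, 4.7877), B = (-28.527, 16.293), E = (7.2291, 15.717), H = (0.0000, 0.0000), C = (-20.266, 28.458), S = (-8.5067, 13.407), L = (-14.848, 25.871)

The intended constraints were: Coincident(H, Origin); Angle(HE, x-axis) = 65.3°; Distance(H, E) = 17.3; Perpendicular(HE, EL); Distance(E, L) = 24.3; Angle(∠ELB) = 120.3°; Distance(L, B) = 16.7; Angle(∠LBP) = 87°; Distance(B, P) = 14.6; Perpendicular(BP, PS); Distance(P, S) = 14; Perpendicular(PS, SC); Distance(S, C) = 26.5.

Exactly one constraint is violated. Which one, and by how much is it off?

Distance(S, C) = 26.5 — off by 7.40.

H = (0.00, 0.00) ✓; HE at 65.30° ✓; |HE| = 17.30 ✓; ∠(HE, EL) = 90.00° ✓; |EL| = 24.30 ✓; ∠ELB = 120.3° ✓; |LB| = 16.70 ✓; ∠LBP = 87.00° ✓; |BP| = 14.60 ✓; ∠(BP, PS) = 90.00° ✓; |PS| = 14.00 ✓; ∠(PS, SC) = 90.00° ✓; |SC| = 19.10 ✗.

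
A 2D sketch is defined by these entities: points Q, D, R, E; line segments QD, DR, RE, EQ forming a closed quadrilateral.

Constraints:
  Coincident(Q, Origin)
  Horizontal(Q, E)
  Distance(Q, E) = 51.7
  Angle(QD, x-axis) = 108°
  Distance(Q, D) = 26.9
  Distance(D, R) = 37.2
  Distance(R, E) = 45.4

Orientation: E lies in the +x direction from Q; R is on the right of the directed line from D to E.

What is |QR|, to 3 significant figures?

10.9

Q is at the origin; Q and E share the same y with |QE| = 51.7 and E in +x, so E = (51.7, 0). QD runs at 108.0° with |QD| = 26.9, so D = (-8.31, 25.6). R is determined by |DR| = 37.2 and |RE| = 45.4 together: it lies at the intersection of circle(D, 37.2) and circle(E, 45.4). With |DE| = 65.2, the foot of the radical line on DE is 27.4 from D and the perpendicular offset is √(37.2² − 27.4²) = 25.1. Taking the right-of-DE solution: R = (7.06, -8.29).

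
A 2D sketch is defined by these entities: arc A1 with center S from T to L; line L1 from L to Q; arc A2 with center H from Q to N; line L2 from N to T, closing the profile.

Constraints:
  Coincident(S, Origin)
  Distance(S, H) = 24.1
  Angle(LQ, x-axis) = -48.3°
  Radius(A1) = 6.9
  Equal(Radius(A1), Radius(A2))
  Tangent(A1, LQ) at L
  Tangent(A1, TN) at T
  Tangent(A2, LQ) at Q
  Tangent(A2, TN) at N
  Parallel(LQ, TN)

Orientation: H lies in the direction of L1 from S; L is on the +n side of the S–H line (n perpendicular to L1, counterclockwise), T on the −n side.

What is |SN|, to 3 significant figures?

25.1

The slot axis is L1's direction at -48.3°, so u = (cos -48.3°, sin -48.3°) = (0.665, -0.747) and n = (−sin -48.3°, cos -48.3°) = (0.747, 0.665). S is at the origin and H lies 24.1 along u from S, so H = 24.1·u = (16.0, -18.0). Tangency of A1 to both parallel lines with radius 6.9 puts L and T at S ± 6.9·n: L = (5.15, 4.59), T = (-5.15, -4.59). Equal radii place Q and N the same way about H: Q = H + 6.9·n = (21.2, -13.4), N = H − 6.9·n = (10.9, -22.6). Then |SN| = |N − S| = 25.1.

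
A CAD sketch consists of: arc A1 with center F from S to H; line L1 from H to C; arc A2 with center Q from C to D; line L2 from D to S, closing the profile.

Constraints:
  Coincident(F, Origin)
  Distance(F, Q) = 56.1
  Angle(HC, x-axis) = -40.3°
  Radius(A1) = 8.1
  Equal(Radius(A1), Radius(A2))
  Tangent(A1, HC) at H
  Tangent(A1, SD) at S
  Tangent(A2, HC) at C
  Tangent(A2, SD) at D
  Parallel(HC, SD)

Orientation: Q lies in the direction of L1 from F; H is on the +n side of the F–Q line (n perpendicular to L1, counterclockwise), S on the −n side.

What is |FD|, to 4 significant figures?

56.68

The slot axis is L1's direction at -40.3°, so u = (cos -40.3°, sin -40.3°) = (0.7627, -0.6468) and n = (−sin -40.3°, cos -40.3°) = (0.6468, 0.7627). F is at the origin and Q lies 56.1 along u from F, so Q = 56.1·u = (42.79, -36.28). Tangency of A1 to both parallel lines with radius 8.1 puts H and S at F ± 8.1·n: H = (5.239, 6.178), S = (-5.239, -6.178). Equal radii place C and D the same way about Q: C = Q + 8.1·n = (48.02, -30.11), D = Q − 8.1·n = (37.55, -42.46). Then |FD| = |D − F| = 56.68.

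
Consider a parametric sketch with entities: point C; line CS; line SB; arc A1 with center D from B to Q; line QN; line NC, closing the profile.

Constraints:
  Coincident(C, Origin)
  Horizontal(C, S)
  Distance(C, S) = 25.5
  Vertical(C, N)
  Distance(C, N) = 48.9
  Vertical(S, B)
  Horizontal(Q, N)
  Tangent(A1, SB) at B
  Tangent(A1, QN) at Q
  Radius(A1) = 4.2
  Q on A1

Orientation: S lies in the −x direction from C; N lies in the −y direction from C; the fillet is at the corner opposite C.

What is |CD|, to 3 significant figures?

49.5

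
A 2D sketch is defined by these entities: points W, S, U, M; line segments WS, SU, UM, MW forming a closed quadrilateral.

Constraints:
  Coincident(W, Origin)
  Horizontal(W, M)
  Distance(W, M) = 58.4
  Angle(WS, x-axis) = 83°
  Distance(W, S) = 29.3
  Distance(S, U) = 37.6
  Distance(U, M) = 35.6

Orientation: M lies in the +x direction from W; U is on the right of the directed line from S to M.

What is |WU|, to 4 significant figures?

23.15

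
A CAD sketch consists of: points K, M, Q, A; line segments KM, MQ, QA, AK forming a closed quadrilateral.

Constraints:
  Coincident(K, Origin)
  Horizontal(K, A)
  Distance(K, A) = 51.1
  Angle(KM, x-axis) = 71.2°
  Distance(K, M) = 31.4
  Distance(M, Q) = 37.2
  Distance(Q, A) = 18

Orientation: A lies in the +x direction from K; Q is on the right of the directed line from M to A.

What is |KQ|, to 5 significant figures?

33.110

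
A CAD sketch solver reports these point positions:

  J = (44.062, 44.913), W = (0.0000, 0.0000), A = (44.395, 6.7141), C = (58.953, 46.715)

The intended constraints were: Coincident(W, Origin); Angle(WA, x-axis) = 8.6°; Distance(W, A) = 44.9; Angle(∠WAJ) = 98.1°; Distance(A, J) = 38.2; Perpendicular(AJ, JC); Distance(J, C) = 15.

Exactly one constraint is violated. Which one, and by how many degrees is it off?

Perpendicular(AJ, JC) — off by 6.40°.

W = (0.00, 0.00) ✓; WA at 8.600° ✓; |WA| = 44.90 ✓; ∠WAJ = 98.10° ✓; |AJ| = 38.20 ✓; ∠(AJ, JC) = 83.60° ✗; |JC| = 15.00 ✓.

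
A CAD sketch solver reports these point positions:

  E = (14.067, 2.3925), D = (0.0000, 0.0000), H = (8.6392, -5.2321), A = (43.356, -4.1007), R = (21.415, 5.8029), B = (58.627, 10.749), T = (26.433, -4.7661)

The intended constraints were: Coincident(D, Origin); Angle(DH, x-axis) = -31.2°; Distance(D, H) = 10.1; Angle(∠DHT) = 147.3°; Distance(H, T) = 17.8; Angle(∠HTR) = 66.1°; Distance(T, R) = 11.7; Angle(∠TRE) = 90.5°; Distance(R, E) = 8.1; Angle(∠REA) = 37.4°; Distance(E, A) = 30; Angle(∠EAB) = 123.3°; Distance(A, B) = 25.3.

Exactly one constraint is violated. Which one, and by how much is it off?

Distance(A, B) = 25.3 — off by 4.00.

D = (0.00, 0.00) ✓; DH at -31.20° ✓; |DH| = 10.10 ✓; ∠DHT = 147.3° ✓; |HT| = 17.80 ✓; ∠HTR = 66.10° ✓; |TR| = 11.70 ✓; ∠TRE = 90.50° ✓; |RE| = 8.101 ✓; ∠REA = 37.40° ✓; |EA| = 30.00 ✓; ∠EAB = 123.3° ✓; |AB| = 21.30 ✗.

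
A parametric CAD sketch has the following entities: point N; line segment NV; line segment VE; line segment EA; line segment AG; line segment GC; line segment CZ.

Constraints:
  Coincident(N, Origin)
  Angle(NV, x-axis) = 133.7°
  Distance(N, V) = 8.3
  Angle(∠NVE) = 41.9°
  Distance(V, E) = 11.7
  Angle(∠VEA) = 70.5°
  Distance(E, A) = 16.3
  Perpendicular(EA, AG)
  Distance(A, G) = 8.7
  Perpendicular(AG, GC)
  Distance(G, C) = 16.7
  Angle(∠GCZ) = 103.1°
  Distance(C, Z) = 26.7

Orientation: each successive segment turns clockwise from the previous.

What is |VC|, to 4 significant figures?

4.895

N is at the origin; NV runs at 133.7° with length 8.3, so V = (-5.734, 6.001). ∠NVE = 41.9° gives VE at -4.400° from the x-axis; with |VE| = 11.7, E = (5.931, 5.103). ∠VEA = 70.5° gives EA at -113.9° from the x-axis; with |EA| = 16.3, A = (-0.6726, -9.799). EA is perpendicular to AG, so AG runs at 156.1°; with |AG| = 8.7, G = (-8.627, -6.275). AG is perpendicular to GC, so GC runs at 66.10°; with |GC| = 16.7, C = (-1.861, 8.993). Then |VC| = |C − V| = 4.895.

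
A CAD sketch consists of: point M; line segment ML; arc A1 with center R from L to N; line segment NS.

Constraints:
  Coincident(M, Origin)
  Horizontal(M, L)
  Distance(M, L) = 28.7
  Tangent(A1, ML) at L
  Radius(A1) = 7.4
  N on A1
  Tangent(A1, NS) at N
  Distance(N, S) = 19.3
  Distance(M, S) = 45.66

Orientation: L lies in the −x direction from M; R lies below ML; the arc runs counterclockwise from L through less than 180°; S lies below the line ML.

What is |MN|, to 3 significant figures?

36.7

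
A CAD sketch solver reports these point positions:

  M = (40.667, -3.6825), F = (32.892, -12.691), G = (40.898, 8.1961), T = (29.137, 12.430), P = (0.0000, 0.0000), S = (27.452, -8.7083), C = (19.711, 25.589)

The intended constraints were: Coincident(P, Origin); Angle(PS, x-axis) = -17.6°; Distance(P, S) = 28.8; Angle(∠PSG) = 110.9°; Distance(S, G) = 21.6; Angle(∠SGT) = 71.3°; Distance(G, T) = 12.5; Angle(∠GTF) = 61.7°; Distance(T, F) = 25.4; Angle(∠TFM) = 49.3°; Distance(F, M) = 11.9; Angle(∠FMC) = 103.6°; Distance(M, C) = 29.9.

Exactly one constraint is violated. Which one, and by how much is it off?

Distance(M, C) = 29.9 — off by 6.10.

P = (0.00, 0.00) ✓; PS at -17.60° ✓; |PS| = 28.80 ✓; ∠PSG = 110.9° ✓; |SG| = 21.60 ✓; ∠SGT = 71.30° ✓; |GT| = 12.50 ✓; ∠GTF = 61.70° ✓; |TF| = 25.40 ✓; ∠TFM = 49.30° ✓; |FM| = 11.90 ✓; ∠FMC = 103.6° ✓; |MC| = 36.00 ✗.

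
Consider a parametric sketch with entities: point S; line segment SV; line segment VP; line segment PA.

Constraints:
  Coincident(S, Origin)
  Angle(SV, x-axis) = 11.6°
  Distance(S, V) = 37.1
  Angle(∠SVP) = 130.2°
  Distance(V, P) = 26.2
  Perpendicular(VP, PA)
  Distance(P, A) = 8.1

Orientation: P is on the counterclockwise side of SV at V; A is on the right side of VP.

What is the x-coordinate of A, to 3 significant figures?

56.0

∠SVP = 130.2°, so VP runs at 11.6° + (180° − 130.2°) = 61.4° from the x-axis; with |VP| = 26.2, P = V + 26.2·(cos 61.4°, sin 61.4°) = (48.9, 30.5). VP ⟂ PA; with |PA| = 8.1 on the right of VP, A = P + 8.1·(0.878, -0.479) = (56.0, 26.6). So A.x = 56.0.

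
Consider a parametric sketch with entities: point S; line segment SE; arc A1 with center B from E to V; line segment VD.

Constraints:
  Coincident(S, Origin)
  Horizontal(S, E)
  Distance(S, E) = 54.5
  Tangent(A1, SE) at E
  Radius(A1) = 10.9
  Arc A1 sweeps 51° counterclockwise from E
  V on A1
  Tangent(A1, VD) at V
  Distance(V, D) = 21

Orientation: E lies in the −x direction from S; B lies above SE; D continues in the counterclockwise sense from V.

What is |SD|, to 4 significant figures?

38.62

S is at the origin; SE is horizontal with |SE| = 54.5 and E on the −x side, so E = (-54.50, 0.000). A1 meets SE tangentially, so BE is at right angles to SE, so B = E + (0, 10.9) = (-54.50, 10.90). On A1, E sits at bearing -90° from B; a 51° counterclockwise sweep puts V at bearing -39°, so V = B + 10.9·(cos -39°, sin -39°) = (-46.03, 4.040). Tangency of A1 to VD means the radius BV is perpendicular to VD, so VD runs along (−sin -39°, cos -39°); with |VD| = 21.0, D = (-32.81, 20.36). Then |SD| = |D − S| = 38.62.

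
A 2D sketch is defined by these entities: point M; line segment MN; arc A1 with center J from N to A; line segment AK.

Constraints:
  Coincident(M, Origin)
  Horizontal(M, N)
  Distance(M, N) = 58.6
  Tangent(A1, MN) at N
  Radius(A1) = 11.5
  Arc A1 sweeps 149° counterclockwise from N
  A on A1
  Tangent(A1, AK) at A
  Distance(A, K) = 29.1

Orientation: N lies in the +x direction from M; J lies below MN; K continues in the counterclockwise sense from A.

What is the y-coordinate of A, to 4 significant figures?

-21.36

M is at the origin; MN is horizontal with |MN| = 58.6 and N on the +x side, so N = (58.60, 0.000). A1 meets MN tangentially, so JN is at right angles to MN, so J = N + (0, -11.5) = (58.60, -11.50). On A1, N sits at bearing 90° from J; a 149° counterclockwise sweep puts A at bearing 239°, so A = J + 11.5·(cos 239°, sin 239°) = (52.68, -21.36). So A.y = -21.36.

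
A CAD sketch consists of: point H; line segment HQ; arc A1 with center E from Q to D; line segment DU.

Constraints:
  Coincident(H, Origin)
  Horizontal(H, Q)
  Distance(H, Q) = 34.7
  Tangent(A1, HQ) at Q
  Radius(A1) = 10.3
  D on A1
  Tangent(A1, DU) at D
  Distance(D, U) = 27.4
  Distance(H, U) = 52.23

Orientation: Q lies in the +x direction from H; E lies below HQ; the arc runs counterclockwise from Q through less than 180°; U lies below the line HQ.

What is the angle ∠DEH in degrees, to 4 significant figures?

35.95°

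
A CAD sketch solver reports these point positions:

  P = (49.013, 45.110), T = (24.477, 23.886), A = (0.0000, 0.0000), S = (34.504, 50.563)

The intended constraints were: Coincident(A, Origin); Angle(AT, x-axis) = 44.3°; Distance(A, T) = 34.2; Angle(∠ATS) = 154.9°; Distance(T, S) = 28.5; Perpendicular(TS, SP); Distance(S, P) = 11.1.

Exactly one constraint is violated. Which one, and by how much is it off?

Distance(S, P) = 11.1 — off by 4.40.

A = (0.00, 0.00) ✓; AT at 44.30° ✓; |AT| = 34.20 ✓; ∠ATS = 154.9° ✓; |TS| = 28.50 ✓; ∠(TS, SP) = 90.00° ✓; |SP| = 15.50 ✗.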